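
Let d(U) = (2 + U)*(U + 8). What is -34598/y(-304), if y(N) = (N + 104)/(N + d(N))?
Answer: 385283328/25 ≈ 1.5411e+7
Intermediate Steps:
d(U) = (2 + U)*(8 + U)
y(N) = (104 + N)/(16 + N² + 11*N) (y(N) = (N + 104)/(N + (16 + N² + 10*N)) = (104 + N)/(16 + N² + 11*N))
-34598/y(-304) = -34598*(16 + (-304)² + 11*(-304))/(104 - 304) = -34598/(-200/(16 + 92416 - 3344)) = -34598/(-200/89088) = -34598/((1/89088)*(-200)) = -34598/(-25/11136) = -34598*(-11136/25) = 385283328/25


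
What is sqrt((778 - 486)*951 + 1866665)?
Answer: sqrt(2144357) ≈ 1464.4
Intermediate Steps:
sqrt((778 - 486)*951 + 1866665) = sqrt(292*951 + 1866665) = sqrt(277692 + 1866665) = sqrt(2144357)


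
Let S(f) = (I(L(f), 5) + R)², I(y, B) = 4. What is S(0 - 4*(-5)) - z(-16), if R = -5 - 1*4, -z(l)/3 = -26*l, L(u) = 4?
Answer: 1273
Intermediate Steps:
z(l) = 78*l (z(l) = -(-78)*l = 78*l)
R = -9 (R = -5 - 4 = -9)
S(f) = 25 (S(f) = (4 - 9)² = (-5)² = 25)
S(0 - 4*(-5)) - z(-16) = 25 - 78*(-16) = 25 - 1*(-1248) = 25 + 1248 = 1273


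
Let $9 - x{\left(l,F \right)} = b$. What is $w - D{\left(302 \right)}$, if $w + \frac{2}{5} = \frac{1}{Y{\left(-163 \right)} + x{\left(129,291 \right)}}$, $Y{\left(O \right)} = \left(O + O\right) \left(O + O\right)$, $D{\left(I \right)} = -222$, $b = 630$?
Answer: $\frac{23413149}{105655} \approx 221.6$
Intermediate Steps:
$Y{\left(O \right)} = 4 O^{2}$ ($Y{\left(O \right)} = 2 O 2 O = 4 O^{2}$)
$x{\left(l,F \right)} = -621$ ($x{\left(l,F \right)} = 9 - 630 = -621$)
$w = - \frac{42261}{105655}$ ($w = - \frac{2}{5} + \frac{1}{4 \left(-163\right)^{2} - 621} = - \frac{2}{5} + \frac{1}{4 \cdot 26569 - 621} = - \frac{2}{5} + \frac{1}{106276 - 621} = - \frac{2}{5} + \frac{1}{105655} = - \frac{42261}{105655} \approx -0.39999$)
$w - D{\left(302 \right)} = - \frac{42261}{105655} - -222 = - \frac{42261}{105655} + 222 = \frac{23413149}{105655}$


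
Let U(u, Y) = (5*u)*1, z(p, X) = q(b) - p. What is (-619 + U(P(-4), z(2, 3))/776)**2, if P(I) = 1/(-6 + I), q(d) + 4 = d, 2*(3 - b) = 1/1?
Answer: 922923354721/2408704 ≈ 3.8316e+5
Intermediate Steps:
b = 5/2 (b = 3 - 1/2/1 = 3 - 1/2*1 = 3 - 1/2 = 5/2 ≈ 2.5000)
q(d) = -4 + d
z(p, X) = -3/2 - p (z(p, X) = (-4 + 5/2) - p = -3/2 - p)
U(u, Y) = 5*u
(-619 + U(P(-4), z(2, 3))/776)**2 = (-619 + (5/(-6 - 4))/776)**2 = (-619 + (5/(-10))*(1/776))**2 = (-619 + (5*(-1/10))*(1/776))**2 = (-619 - 1/2*1/776)**2 = (-619 - 1/1552)**2 = (-960689/1552)**2 = 922923354721/2408704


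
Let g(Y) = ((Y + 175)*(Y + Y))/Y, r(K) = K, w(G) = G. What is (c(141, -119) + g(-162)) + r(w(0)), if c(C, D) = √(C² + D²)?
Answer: 26 + √34042 ≈ 210.50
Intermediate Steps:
g(Y) = 350 + 2*Y (g(Y) = ((175 + Y)*(2*Y))/Y = (2*Y*(175 + Y))/Y = 350 + 2*Y)
(c(141, -119) + g(-162)) + r(w(0)) = (√(141² + (-119)²) + (350 + 2*(-162))) + 0 = (√(19881 + 14161) + (350 - 324)) + 0 = (√34042 + 26) + 0 = (26 + √34042) + 0 = 26 + √34042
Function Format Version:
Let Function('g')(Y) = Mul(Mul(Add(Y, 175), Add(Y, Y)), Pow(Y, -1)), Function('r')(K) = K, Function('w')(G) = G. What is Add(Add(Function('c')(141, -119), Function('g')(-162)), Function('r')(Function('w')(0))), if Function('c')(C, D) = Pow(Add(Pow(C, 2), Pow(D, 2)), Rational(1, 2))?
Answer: Add(26, Pow(34042, Rational(1, 2))) ≈ 210.50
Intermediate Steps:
Function('g')(Y) = Add(350, Mul(2, Y)) (Function('g')(Y) = Mul(Mul(Add(175, Y), Mul(2, Y)), Pow(Y, -1)) = Mul(Mul(2, Y, Add(175, Y)), Pow(Y, -1)) = Add(350, Mul(2, Y)))
Add(Add(Function('c')(141, -119), Function('g')(-162)), Function('r')(Function('w')(0))) = Add(Add(Pow(Add(Pow(141, 2), Pow(-119, 2)), Rational(1, 2)), Add(350, Mul(2, -162))), 0) = Add(Add(Pow(Add(19881, 14161), Rational(1, 2)), Add(350, -324)), 0) = Add(Add(Pow(34042, Rational(1, 2)), 26), 0) = Add(Add(26, Pow(34042, Rational(1, 2))), 0) = Add(26, Pow(34042, Rational(1, 2)))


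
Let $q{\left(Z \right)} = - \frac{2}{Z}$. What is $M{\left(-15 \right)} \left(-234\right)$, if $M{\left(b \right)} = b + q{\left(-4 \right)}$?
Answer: $3393$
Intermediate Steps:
$M{\left(b \right)} = \frac{1}{2} + b$ ($M{\left(b \right)} = b - \frac{2}{-4} = b - - \frac{1}{2} = b + \frac{1}{2} = \frac{1}{2} + b$)
$M{\left(-15 \right)} \left(-234\right) = \left(\frac{1}{2} - 15\right) \left(-234\right) = \left(- \frac{29}{2}\right) \left(-234\right) = 3393$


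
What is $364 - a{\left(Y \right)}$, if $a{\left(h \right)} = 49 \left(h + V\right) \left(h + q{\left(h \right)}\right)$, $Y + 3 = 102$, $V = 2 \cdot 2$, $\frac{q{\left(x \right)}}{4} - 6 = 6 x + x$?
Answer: $-14610701$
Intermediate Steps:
$q{\left(x \right)} = 24 + 28 x$ ($q{\left(x \right)} = 24 + 4 \left(6 x + x\right) = 24 + 4 \cdot 7 x = 24 + 28 x$)
$V = 4$
$Y = 99$ ($Y = -3 + 102 = 99$)
$a{\left(h \right)} = 49 \left(4 + h\right) \left(24 + 29 h\right)$ ($a{\left(h \right)} = 49 \left(h + 4\right) \left(h + \left(24 + 28 h\right)\right) = 49 \left(4 + h\right) \left(24 + 29 h\right)$)
$364 - a{\left(Y \right)} = 364 - \left(4704 + 1421 \cdot 99^{2} + 6860 \cdot 99\right) = 364 - \left(4704 + 1421 \cdot 9801 + 679140\right) = 364 - \left(4704 + 13927221 + 679140\right) = 364 - 14611065 = -14610701$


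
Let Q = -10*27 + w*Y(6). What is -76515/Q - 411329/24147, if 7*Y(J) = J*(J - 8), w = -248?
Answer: -4459985743/8741214 ≈ -510.23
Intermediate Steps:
Y(J) = J*(-8 + J)/7 (Y(J) = (J*(J - 8))/7 = (J*(-8 + J))/7 = J*(-8 + J)/7)
Q = 1086/7 (Q = -10*27 - 248*6*(-8 + 6)/7 = -270 - 248*6*(-2)/7 = -270 - 248*(-12/7) = -270 + 2976/7 = 1086/7 ≈ 155.14)
-76515/Q - 411329/24147 = -76515/1086/7 - 411329/24147 = -76515*7/1086 - 411329*1/24147 = -178535/362 - 411329/24147 = -4459985743/8741214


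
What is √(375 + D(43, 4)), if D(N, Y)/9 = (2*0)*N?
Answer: 5*√15 ≈ 19.365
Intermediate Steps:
D(N, Y) = 0 (D(N, Y) = 9*((2*0)*N) = 9*(0*N) = 9*0 = 0)
√(375 + D(43, 4)) = √(375 + 0) = √375 = 5*√15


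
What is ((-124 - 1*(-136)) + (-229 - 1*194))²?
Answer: 168921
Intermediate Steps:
((-124 - 1*(-136)) + (-229 - 1*194))² = ((-124 + 136) + (-229 - 194))² = (12 - 423)² = (-411)² = 168921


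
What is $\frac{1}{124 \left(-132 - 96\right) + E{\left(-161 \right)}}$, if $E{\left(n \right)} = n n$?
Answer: $- \frac{1}{2351} \approx -0.00042535$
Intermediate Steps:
$E{\left(n \right)} = n^{2}$
$\frac{1}{124 \left(-132 - 96\right) + E{\left(-161 \right)}} = \frac{1}{124 \left(-132 - 96\right) + \left(-161\right)^{2}} = \frac{1}{124 \left(-228\right) + 25921} = \frac{1}{-28272 + 25921} = \frac{1}{-2351} = - \frac{1}{2351}$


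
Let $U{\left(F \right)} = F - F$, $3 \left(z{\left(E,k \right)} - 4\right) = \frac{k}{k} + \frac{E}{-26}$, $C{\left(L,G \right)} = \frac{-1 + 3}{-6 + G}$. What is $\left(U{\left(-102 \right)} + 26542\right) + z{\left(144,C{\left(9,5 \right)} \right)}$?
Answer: $\frac{1035235}{39} \approx 26545.0$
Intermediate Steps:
$C{\left(L,G \right)} = \frac{2}{-6 + G}$
$z{\left(E,k \right)} = \frac{13}{3} - \frac{E}{78}$ ($z{\left(E,k \right)} = 4 + \frac{\frac{k}{k} + \frac{E}{-26}}{3} = 4 + \frac{1 + E \left(- \frac{1}{26}\right)}{3} = 4 + \frac{1 - \frac{E}{26}}{3} = 4 - \left(- \frac{1}{3} + \frac{E}{78}\right) = \frac{13}{3} - \frac{E}{78}$)
$U{\left(F \right)} = 0$
$\left(U{\left(-102 \right)} + 26542\right) + z{\left(144,C{\left(9,5 \right)} \right)} = \left(0 + 26542\right) + \left(\frac{13}{3} - \frac{24}{13}\right) = 26542 + \left(\frac{13}{3} - \frac{24}{13}\right) = 26542 + \frac{97}{39} = \frac{1035235}{39}$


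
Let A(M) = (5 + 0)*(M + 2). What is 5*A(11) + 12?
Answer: 337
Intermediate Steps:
A(M) = 10 + 5*M (A(M) = 5*(2 + M) = 10 + 5*M)
5*A(11) + 12 = 5*(10 + 5*11) + 12 = 5*(10 + 55) + 12 = 5*65 + 12 = 325 + 12 = 337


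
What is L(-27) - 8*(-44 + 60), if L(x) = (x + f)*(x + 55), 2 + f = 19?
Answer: -408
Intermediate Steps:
f = 17 (f = -2 + 19 = 17)
L(x) = (17 + x)*(55 + x) (L(x) = (x + 17)*(x + 55) = (17 + x)*(55 + x))
L(-27) - 8*(-44 + 60) = (935 + (-27)² + 72*(-27)) - 8*(-44 + 60) = (935 + 729 - 1944) - 8*16 = -280 - 1*128 = -280 - 128 = -408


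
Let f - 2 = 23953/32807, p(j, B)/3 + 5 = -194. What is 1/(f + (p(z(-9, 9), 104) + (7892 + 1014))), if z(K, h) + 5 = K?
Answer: 32807/272682930 ≈ 0.00012031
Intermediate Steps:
z(K, h) = -5 + K
p(j, B) = -597 (p(j, B) = -15 + 3*(-194) = -15 - 582 = -597)
f = 89567/32807 (f = 2 + 23953/32807 = 89567/32807 ≈ 2.7301)
1/(f + (p(z(-9, 9), 104) + (7892 + 1014))) = 1/(89567/32807 + (-597 + (7892 + 1014))) = 1/(89567/32807 + (-597 + 8906)) = 1/(89567/32807 + 8309) = 1/(272682930/32807) = 32807/272682930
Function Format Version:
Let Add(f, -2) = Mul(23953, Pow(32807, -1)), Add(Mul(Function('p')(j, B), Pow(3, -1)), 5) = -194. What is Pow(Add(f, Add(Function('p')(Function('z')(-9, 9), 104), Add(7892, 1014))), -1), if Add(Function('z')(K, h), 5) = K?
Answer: Rational(32807, 272682930) ≈ 0.00012031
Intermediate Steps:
Function('z')(K, h) = Add(-5, K)
Function('p')(j, B) = -597 (Function('p')(j, B) = Add(-15, Mul(3, -194)) = Add(-15, -582) = -597)
f = Rational(89567, 32807) (f = Add(2, Mul(23953, Pow(32807, -1))) = Add(2, Mul(23953, Rational(1, 32807))) = Add(2, Rational(23953, 32807)) = Rational(89567, 32807) ≈ 2.7301)
Pow(Add(f, Add(Function('p')(Function('z')(-9, 9), 104), Add(7892, 1014))), -1) = Pow(Add(Rational(89567, 32807), Add(-597, Add(7892, 1014))), -1) = Pow(Add(Rational(89567, 32807), Add(-597, 8906)), -1) = Pow(Add(Rational(89567, 32807), 8309), -1) = Pow(Rational(272682930, 32807), -1) = Rational(32807, 272682930)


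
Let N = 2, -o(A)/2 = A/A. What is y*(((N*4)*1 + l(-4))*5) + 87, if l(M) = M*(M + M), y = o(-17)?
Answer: -313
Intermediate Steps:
o(A) = -2 (o(A) = -2*A/A = -2*1 = -2)
y = -2
l(M) = 2*M² (l(M) = M*(2*M) = 2*M²)
y*(((N*4)*1 + l(-4))*5) + 87 = -2*((2*4)*1 + 2*(-4)²)*5 + 87 = -2*(8*1 + 2*16)*5 + 87 = -2*(8 + 32)*5 + 87 = -80*5 + 87 = -2*200 + 87 = -400 + 87 = -313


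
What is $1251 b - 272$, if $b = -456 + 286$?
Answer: $-212942$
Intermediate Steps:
$b = -170$
$1251 b - 272 = 1251 \left(-170\right) - 272 = -212670 - 272 = -212942$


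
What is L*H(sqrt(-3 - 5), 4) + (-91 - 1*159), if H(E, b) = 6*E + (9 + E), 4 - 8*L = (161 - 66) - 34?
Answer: -2513/8 - 399*I*sqrt(2)/4 ≈ -314.13 - 141.07*I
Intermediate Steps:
L = -57/8 (L = 1/2 - ((161 - 66) - 34)/8 = 1/2 - (95 - 34)/8 = 1/2 - 1/8*61 = 1/2 - 61/8 = -57/8 ≈ -7.1250)
H(E, b) = 9 + 7*E
L*H(sqrt(-3 - 5), 4) + (-91 - 1*159) = -57*(9 + 7*sqrt(-3 - 5))/8 + (-91 - 1*159) = -57*(9 + 7*sqrt(-8))/8 + (-91 - 159) = -57*(9 + 7*(2*I*sqrt(2)))/8 - 250 = -57*(9 + 14*I*sqrt(2))/8 - 250 = (-513/8 - 399*I*sqrt(2)/4) - 250 = -2513/8 - 399*I*sqrt(2)/4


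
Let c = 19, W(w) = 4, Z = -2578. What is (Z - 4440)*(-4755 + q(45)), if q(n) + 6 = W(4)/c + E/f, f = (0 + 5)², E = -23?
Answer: 15873396616/475 ≈ 3.3418e+7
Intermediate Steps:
f = 25 (f = 5² = 25)
q(n) = -3187/475 (q(n) = -6 + (4/19 - 23/25) = -6 - 337/475 = -3187/475)
(Z - 4440)*(-4755 + q(45)) = (-2578 - 4440)*(-4755 - 3187/475) = -7018*(-2261812/475) = 15873396616/475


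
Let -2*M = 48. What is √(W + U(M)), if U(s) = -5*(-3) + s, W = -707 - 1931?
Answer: I*√2647 ≈ 51.449*I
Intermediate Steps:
W = -2638
M = -24 (M = -½*48 = -24)
U(s) = 15 + s
√(W + U(M)) = √(-2638 + (15 - 24)) = √(-2638 - 9) = √(-2647) = I*√2647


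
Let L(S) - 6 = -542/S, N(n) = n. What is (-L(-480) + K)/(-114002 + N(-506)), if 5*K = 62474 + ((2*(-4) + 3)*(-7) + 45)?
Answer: -3000881/27481920 ≈ -0.10919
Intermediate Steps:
K = 62554/5 (K = (62474 + ((2*(-4) + 3)*(-7) + 45))/5 = (62474 + ((-8 + 3)*(-7) + 45))/5 = (62474 + (-5*(-7) + 45))/5 = (62474 + (35 + 45))/5 = (62474 + 80)/5 = (⅕)*62554 = 62554/5 ≈ 12511.)
L(S) = 6 - 542/S
(-L(-480) + K)/(-114002 + N(-506)) = (-(6 - 542/(-480)) + 62554/5)/(-114002 - 506) = (-(6 - 542*(-1/480)) + 62554/5)/(-114508) = (-(6 + 271/240) + 62554/5)*(-1/114508) = (-1*1711/240 + 62554/5)*(-1/114508) = (-1711/240 + 62554/5)*(-1/114508) = (3000881/240)*(-1/114508) = -3000881/27481920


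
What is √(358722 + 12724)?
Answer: √371446 ≈ 609.46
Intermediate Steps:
√(358722 + 12724) = √371446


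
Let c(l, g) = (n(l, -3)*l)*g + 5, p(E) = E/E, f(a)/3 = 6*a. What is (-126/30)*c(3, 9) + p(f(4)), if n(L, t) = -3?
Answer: 1601/5 ≈ 320.20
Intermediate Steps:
f(a) = 18*a (f(a) = 3*(6*a) = 18*a)
p(E) = 1
c(l, g) = 5 - 3*g*l (c(l, g) = (-3*l)*g + 5 = -3*g*l + 5 = 5 - 3*g*l)
(-126/30)*c(3, 9) + p(f(4)) = (-126/30)*(5 - 3*9*3) + 1 = (-126*1/30)*(5 - 81) + 1 = -21/5*(-76) + 1 = 1596/5 + 1 = 1601/5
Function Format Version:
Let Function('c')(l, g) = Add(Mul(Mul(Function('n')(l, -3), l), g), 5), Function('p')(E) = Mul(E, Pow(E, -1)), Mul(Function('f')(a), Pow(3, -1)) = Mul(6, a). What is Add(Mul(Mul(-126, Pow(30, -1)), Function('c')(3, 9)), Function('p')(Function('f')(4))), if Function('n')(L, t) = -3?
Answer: Rational(1601, 5) ≈ 320.20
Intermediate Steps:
Function('f')(a) = Mul(18, a) (Function('f')(a) = Mul(3, Mul(6, a)) = Mul(18, a))
Function('p')(E) = 1
Function('c')(l, g) = Add(5, Mul(-3, g, l)) (Function('c')(l, g) = Add(Mul(Mul(-3, l), g), 5) = Add(Mul(-3, g, l), 5) = Add(5, Mul(-3, g, l)))
Add(Mul(Mul(-126, Pow(30, -1)), Function('c')(3, 9)), Function('p')(Function('f')(4))) = Add(Mul(Mul(-126, Pow(30, -1)), Add(5, Mul(-3, 9, 3))), 1) = Add(Mul(Mul(-126, Rational(1, 30)), Add(5, -81)), 1) = Add(Mul(Rational(-21, 5), -76), 1) = Add(Rational(1596, 5), 1) = Rational(1601, 5)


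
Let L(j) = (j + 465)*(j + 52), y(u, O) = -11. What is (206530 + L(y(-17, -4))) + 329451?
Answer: 554595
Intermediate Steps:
L(j) = (52 + j)*(465 + j) (L(j) = (465 + j)*(52 + j) = (52 + j)*(465 + j))
(206530 + L(y(-17, -4))) + 329451 = (206530 + (24180 + (-11)² + 517*(-11))) + 329451 = (206530 + (24180 + 121 - 5687)) + 329451 = (206530 + 18614) + 329451 = 225144 + 329451 = 554595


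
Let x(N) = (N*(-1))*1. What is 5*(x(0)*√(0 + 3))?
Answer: 0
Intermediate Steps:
x(N) = -N (x(N) = -N*1 = -N)
5*(x(0)*√(0 + 3)) = 5*((-1*0)*√(0 + 3)) = 5*(0*√3) = 5*0 = 0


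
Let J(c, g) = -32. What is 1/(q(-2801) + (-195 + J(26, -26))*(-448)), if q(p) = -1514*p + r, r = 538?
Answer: 1/4342948 ≈ 2.3026e-7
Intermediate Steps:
q(p) = 538 - 1514*p (q(p) = -1514*p + 538 = 538 - 1514*p)
1/(q(-2801) + (-195 + J(26, -26))*(-448)) = 1/((538 - 1514*(-2801)) + (-195 - 32)*(-448)) = 1/((538 + 4240714) - 227*(-448)) = 1/(4241252 + 101696) = 1/4342948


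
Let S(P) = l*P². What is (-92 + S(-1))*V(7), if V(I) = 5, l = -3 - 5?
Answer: -500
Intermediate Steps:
l = -8
S(P) = -8*P²
(-92 + S(-1))*V(7) = (-92 - 8*(-1)²)*5 = (-92 - 8*1)*5 = (-92 - 8)*5 = -100*5 = -500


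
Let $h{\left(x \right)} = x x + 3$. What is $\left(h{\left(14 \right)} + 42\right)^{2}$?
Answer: $58081$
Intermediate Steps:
$h{\left(x \right)} = 3 + x^{2}$ ($h{\left(x \right)} = x^{2} + 3 = 3 + x^{2}$)
$\left(h{\left(14 \right)} + 42\right)^{2} = \left(\left(3 + 14^{2}\right) + 42\right)^{2} = \left(\left(3 + 196\right) + 42\right)^{2} = \left(199 + 42\right)^{2} = 241^{2} = 58081$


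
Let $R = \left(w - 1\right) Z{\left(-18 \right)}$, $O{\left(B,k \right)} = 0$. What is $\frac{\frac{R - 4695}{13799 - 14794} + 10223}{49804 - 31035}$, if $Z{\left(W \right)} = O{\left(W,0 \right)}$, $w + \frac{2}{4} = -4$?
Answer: $\frac{2035316}{3735031} \approx 0.54493$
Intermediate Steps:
$w = - \frac{9}{2}$ ($w = - \frac{1}{2} - 4 = - \frac{9}{2} \approx -4.5$)
$Z{\left(W \right)} = 0$
$R = 0$ ($R = \left(- \frac{9}{2} - 1\right) 0 = \left(- \frac{11}{2}\right) 0 = 0$)
$\frac{\frac{R - 4695}{13799 - 14794} + 10223}{49804 - 31035} = \frac{\frac{0 - 4695}{13799 - 14794} + 10223}{49804 - 31035} = \frac{- \frac{4695}{-995} + 10223}{18769} = \left(\left(-4695\right) \left(- \frac{1}{995}\right) + 10223\right) \frac{1}{18769} = \left(\frac{939}{199} + 10223\right) \frac{1}{18769} = \frac{2035316}{199} \cdot \frac{1}{18769} = \frac{2035316}{3735031}$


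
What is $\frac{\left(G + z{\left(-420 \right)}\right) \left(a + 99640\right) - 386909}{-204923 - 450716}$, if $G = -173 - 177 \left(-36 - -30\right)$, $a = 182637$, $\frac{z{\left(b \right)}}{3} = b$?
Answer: $\frac{105111676}{655639} \approx 160.32$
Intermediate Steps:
$z{\left(b \right)} = 3 b$
$G = 889$ ($G = -173 - 177 \left(-36 + 30\right) = -173 - -1062 = -173 + 1062 = 889$)
$\frac{\left(G + z{\left(-420 \right)}\right) \left(a + 99640\right) - 386909}{-204923 - 450716} = \frac{\left(889 + 3 \left(-420\right)\right) \left(182637 + 99640\right) - 386909}{-204923 - 450716} = \frac{\left(889 - 1260\right) 282277 - 386909}{-655639} = \left(\left(-371\right) 282277 - 386909\right) \left(- \frac{1}{655639}\right) = \left(-104724767 - 386909\right) \left(- \frac{1}{655639}\right) = \left(-105111676\right) \left(- \frac{1}{655639}\right) = \frac{105111676}{655639}$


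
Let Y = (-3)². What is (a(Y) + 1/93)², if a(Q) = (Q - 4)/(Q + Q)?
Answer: 25921/311364 ≈ 0.083250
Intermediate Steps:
Y = 9
a(Q) = (-4 + Q)/(2*Q) (a(Q) = (-4 + Q)/((2*Q)) = (-4 + Q)*(1/(2*Q)) = (-4 + Q)/(2*Q))
(a(Y) + 1/93)² = ((½)*(-4 + 9)/9 + 1/93)² = ((½)*(⅑)*5 + 1/93)² = (5/18 + 1/93)² = (161/558)² = 25921/311364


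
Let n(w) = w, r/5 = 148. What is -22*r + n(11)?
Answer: -16269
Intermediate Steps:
r = 740 (r = 5*148 = 740)
-22*r + n(11) = -22*740 + 11 = -16280 + 11 = -16269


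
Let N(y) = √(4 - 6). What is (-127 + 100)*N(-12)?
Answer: -27*I*√2 ≈ -38.184*I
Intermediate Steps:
N(y) = I*√2 (N(y) = √(-2) = I*√2)
(-127 + 100)*N(-12) = (-127 + 100)*(I*√2) = -27*I*√2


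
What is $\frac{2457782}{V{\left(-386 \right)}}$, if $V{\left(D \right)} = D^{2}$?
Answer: $\frac{1228891}{74498} \approx 16.496$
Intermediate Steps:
$\frac{2457782}{V{\left(-386 \right)}} = \frac{2457782}{\left(-386\right)^{2}} = \frac{2457782}{148996} = 2457782 \cdot \frac{1}{148996} = \frac{1228891}{74498}$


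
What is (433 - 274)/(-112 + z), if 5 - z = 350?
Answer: -159/457 ≈ -0.34792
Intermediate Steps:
z = -345 (z = 5 - 1*350 = 5 - 350 = -345)
(433 - 274)/(-112 + z) = (433 - 274)/(-112 - 345) = 159/(-457) = 159*(-1/457) = -159/457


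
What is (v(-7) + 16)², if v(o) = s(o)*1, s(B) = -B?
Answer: 529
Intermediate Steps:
v(o) = -o (v(o) = -o*1 = -o)
(v(-7) + 16)² = (-1*(-7) + 16)² = (7 + 16)² = 23² = 529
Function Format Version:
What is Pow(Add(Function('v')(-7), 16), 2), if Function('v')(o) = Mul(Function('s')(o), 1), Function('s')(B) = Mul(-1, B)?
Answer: 529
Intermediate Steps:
Function('v')(o) = Mul(-1, o) (Function('v')(o) = Mul(Mul(-1, o), 1) = Mul(-1, o))
Pow(Add(Function('v')(-7), 16), 2) = Pow(Add(Mul(-1, -7), 16), 2) = Pow(Add(7, 16), 2) = Pow(23, 2) = 529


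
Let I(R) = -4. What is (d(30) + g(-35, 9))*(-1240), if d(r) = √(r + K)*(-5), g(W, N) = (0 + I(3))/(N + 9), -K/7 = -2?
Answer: 2480/9 + 12400*√11 ≈ 41402.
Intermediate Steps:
K = 14 (K = -7*(-2) = 14)
g(W, N) = -4/(9 + N) (g(W, N) = (0 - 4)/(N + 9) = -4/(9 + N))
d(r) = -5*√(14 + r) (d(r) = √(r + 14)*(-5) = √(14 + r)*(-5) = -5*√(14 + r))
(d(30) + g(-35, 9))*(-1240) = (-5*√(14 + 30) - 4/(9 + 9))*(-1240) = (-10*√11 - 4/18)*(-1240) = (-10*√11 - 4*1/18)*(-1240) = (-10*√11 - 2/9)*(-1240) = (-2/9 - 10*√11)*(-1240) = 2480/9 + 12400*√11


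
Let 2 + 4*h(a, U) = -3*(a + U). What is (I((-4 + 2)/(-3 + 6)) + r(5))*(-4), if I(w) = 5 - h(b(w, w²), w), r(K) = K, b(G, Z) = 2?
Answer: -46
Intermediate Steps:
h(a, U) = -½ - 3*U/4 - 3*a/4 (h(a, U) = -½ + (-3*(a + U))/4 = -½ + (-3*(U + a))/4 = -½ + (-3*U - 3*a)/4 = -½ + (-3*U/4 - 3*a/4) = -½ - 3*U/4 - 3*a/4)
I(w) = 7 + 3*w/4 (I(w) = 5 - (-½ - 3*w/4 - ¾*2) = 5 - (-½ - 3*w/4 - 3/2) = 5 - (-2 - 3*w/4) = 5 + (2 + 3*w/4) = 7 + 3*w/4)
(I((-4 + 2)/(-3 + 6)) + r(5))*(-4) = ((7 + 3*((-4 + 2)/(-3 + 6))/4) + 5)*(-4) = ((7 + 3*(-2/3)/4) + 5)*(-4) = ((7 + 3*(-2*⅓)/4) + 5)*(-4) = ((7 + (¾)*(-⅔)) + 5)*(-4) = ((7 - ½) + 5)*(-4) = (13/2 + 5)*(-4) = (23/2)*(-4) = -46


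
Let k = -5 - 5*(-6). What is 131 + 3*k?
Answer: 206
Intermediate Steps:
k = 25 (k = -5 + 30 = 25)
131 + 3*k = 131 + 3*25 = 131 + 75 = 206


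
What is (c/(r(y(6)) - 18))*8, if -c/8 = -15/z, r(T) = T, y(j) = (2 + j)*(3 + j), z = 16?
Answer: 10/9 ≈ 1.1111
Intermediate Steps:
c = 15/2 (c = -(-120)/16 = -8*(-15/16) = 15/2 ≈ 7.5000)
(c/(r(y(6)) - 18))*8 = ((15/2)/((6 + 6**2 + 5*6) - 18))*8 = ((15/2)/((6 + 36 + 30) - 18))*8 = ((15/2)/(72 - 18))*8 = ((15/2)/54)*8 = ((1/54)*(15/2))*8 = (5/36)*8 = 10/9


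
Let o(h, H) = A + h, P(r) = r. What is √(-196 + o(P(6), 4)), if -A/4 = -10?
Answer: 5*I*√6 ≈ 12.247*I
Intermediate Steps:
A = 40 (A = -4*(-10) = 40)
o(h, H) = 40 + h
√(-196 + o(P(6), 4)) = √(-196 + (40 + 6)) = √(-196 + 46) = √(-150) = 5*I*√6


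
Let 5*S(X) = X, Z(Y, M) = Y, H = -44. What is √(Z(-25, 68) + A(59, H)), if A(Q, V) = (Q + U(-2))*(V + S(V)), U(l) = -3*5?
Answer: I*√58705/5 ≈ 48.458*I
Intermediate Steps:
S(X) = X/5
U(l) = -15
A(Q, V) = 6*V*(-15 + Q)/5 (A(Q, V) = (Q - 15)*(V + V/5) = (-15 + Q)*(6*V/5) = 6*V*(-15 + Q)/5)
√(Z(-25, 68) + A(59, H)) = √(-25 + (6/5)*(-44)*(-15 + 59)) = √(-25 + (6/5)*(-44)*44) = √(-25 - 11616/5) = √(-11741/5) = I*√58705/5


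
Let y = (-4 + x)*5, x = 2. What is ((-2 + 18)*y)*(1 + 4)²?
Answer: -4000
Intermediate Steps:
y = -10 (y = (-4 + 2)*5 = -2*5 = -10)
((-2 + 18)*y)*(1 + 4)² = ((-2 + 18)*(-10))*(1 + 4)² = (16*(-10))*5² = -160*25 = -4000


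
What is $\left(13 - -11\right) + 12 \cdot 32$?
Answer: $408$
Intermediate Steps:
$\left(13 - -11\right) + 12 \cdot 32 = \left(13 + 11\right) + 384 = 24 + 384 = 408$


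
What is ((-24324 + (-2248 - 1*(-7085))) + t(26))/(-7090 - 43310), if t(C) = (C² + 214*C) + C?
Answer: 1469/5600 ≈ 0.26232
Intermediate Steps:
t(C) = C² + 215*C
((-24324 + (-2248 - 1*(-7085))) + t(26))/(-7090 - 43310) = ((-24324 + (-2248 - 1*(-7085))) + 26*(215 + 26))/(-7090 - 43310) = ((-24324 + (-2248 + 7085)) + 26*241)/(-50400) = ((-24324 + 4837) + 6266)*(-1/50400) = (-19487 + 6266)*(-1/50400) = -13221*(-1/50400) = 1469/5600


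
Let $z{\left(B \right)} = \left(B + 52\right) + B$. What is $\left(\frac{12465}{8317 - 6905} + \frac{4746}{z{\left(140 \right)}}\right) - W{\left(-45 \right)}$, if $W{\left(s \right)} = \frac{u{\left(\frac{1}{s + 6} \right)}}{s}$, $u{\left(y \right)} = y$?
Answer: $\frac{4755815219}{205678980} \approx 23.122$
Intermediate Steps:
$z{\left(B \right)} = 52 + 2 B$ ($z{\left(B \right)} = \left(52 + B\right) + B = 52 + 2 B$)
$W{\left(s \right)} = \frac{1}{s \left(6 + s\right)}$ ($W{\left(s \right)} = \frac{1}{\left(s + 6\right) s} = \frac{1}{\left(6 + s\right) s} = \frac{1}{s \left(6 + s\right)}$)
$\left(\frac{12465}{8317 - 6905} + \frac{4746}{z{\left(140 \right)}}\right) - W{\left(-45 \right)} = \left(\frac{12465}{8317 - 6905} + \frac{4746}{52 + 2 \cdot 140}\right) - \frac{1}{\left(-45\right) \left(6 - 45\right)} = \left(\frac{12465}{8317 - 6905} + \frac{4746}{52 + 280}\right) - - \frac{1}{45 \left(-39\right)} = \left(\frac{12465}{1412} + \frac{4746}{332}\right) - \left(- \frac{1}{45}\right) \left(- \frac{1}{39}\right) = \left(12465 \cdot \frac{1}{1412} + 4746 \cdot \frac{1}{332}\right) - \frac{1}{1755} = \left(\frac{12465}{1412} + \frac{2373}{166}\right) - \frac{1}{1755} = \frac{2709933}{117196} - \frac{1}{1755} = \frac{4755815219}{205678980}$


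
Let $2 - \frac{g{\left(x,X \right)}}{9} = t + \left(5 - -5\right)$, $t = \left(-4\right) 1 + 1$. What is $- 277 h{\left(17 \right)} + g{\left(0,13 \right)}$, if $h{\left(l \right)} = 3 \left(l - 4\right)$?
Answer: $-10848$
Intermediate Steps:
$h{\left(l \right)} = -12 + 3 l$ ($h{\left(l \right)} = 3 \left(-4 + l\right) = -12 + 3 l$)
$t = -3$ ($t = -4 + 1 = -3$)
$g{\left(x,X \right)} = -45$ ($g{\left(x,X \right)} = 18 - 9 \left(-3 + \left(5 - -5\right)\right) = 18 - 9 \left(-3 + \left(5 + 5\right)\right) = 18 - 9 \left(-3 + 10\right) = 18 - 63 = -45$)
$- 277 h{\left(17 \right)} + g{\left(0,13 \right)} = - 277 \left(-12 + 3 \cdot 17\right) - 45 = - 277 \left(-12 + 51\right) - 45 = \left(-277\right) 39 - 45 = -10803 - 45 = -10848$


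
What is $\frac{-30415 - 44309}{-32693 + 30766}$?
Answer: $\frac{74724}{1927} \approx 38.777$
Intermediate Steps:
$\frac{-30415 - 44309}{-32693 + 30766} = - \frac{74724}{-1927} = \left(-74724\right) \left(- \frac{1}{1927}\right) = \frac{74724}{1927}$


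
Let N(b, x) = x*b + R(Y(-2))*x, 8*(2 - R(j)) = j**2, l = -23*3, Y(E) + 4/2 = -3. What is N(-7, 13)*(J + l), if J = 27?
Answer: 17745/4 ≈ 4436.3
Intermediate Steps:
Y(E) = -5 (Y(E) = -2 - 3 = -5)
l = -69
R(j) = 2 - j**2/8
N(b, x) = -9*x/8 + b*x (N(b, x) = x*b + (2 - 1/8*(-5)**2)*x = b*x + (2 - 1/8*25)*x = b*x + (2 - 25/8)*x = b*x - 9*x/8 = -9*x/8 + b*x)
N(-7, 13)*(J + l) = ((1/8)*13*(-9 + 8*(-7)))*(27 - 69) = ((1/8)*13*(-9 - 56))*(-42) = ((1/8)*13*(-65))*(-42) = -845/8*(-42) = 17745/4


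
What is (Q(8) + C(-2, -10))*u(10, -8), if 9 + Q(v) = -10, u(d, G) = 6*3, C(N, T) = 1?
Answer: -324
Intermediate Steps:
u(d, G) = 18
Q(v) = -19 (Q(v) = -9 - 10 = -19)
(Q(8) + C(-2, -10))*u(10, -8) = (-19 + 1)*18 = -18*18 = -324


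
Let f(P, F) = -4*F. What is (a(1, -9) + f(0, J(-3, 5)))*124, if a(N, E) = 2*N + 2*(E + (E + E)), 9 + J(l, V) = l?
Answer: -496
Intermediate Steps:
J(l, V) = -9 + l
a(N, E) = 2*N + 6*E (a(N, E) = 2*N + 2*(E + 2*E) = 2*N + 2*(3*E) = 2*N + 6*E)
(a(1, -9) + f(0, J(-3, 5)))*124 = ((2*1 + 6*(-9)) - 4*(-9 - 3))*124 = ((2 - 54) - 4*(-12))*124 = (-52 + 48)*124 = -4*124 = -496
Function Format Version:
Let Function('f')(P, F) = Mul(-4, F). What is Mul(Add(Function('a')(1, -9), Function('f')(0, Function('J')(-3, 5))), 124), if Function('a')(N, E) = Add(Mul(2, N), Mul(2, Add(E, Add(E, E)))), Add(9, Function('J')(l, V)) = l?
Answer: -496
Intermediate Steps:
Function('J')(l, V) = Add(-9, l)
Function('a')(N, E) = Add(Mul(2, N), Mul(6, E)) (Function('a')(N, E) = Add(Mul(2, N), Mul(2, Add(E, Mul(2, E)))) = Add(Mul(2, N), Mul(2, Mul(3, E))) = Add(Mul(2, N), Mul(6, E)))
Mul(Add(Function('a')(1, -9), Function('f')(0, Function('J')(-3, 5))), 124) = Mul(Add(Add(Mul(2, 1), Mul(6, -9)), Mul(-4, Add(-9, -3))), 124) = Mul(Add(Add(2, -54), Mul(-4, -12)), 124) = Mul(Add(-52, 48), 124) = Mul(-4, 124) = -496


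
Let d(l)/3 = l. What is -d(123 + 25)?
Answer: -444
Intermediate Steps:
d(l) = 3*l
-d(123 + 25) = -3*(123 + 25) = -3*148 = -1*444 = -444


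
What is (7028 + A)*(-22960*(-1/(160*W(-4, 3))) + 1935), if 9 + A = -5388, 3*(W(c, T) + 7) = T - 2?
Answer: 124835109/40 ≈ 3.1209e+6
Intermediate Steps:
W(c, T) = -23/3 + T/3 (W(c, T) = -7 + (T - 2)/3 = -7 + (-2 + T)/3 = -7 + (-⅔ + T/3) = -23/3 + T/3)
A = -5397 (A = -9 - 5388 = -5397)
(7028 + A)*(-22960*(-1/(160*W(-4, 3))) + 1935) = (7028 - 5397)*(-22960*(-1/(160*(-23/3 + (⅓)*3))) + 1935) = 1631*(-22960*(-1/(160*(-23/3 + 1))) + 1935) = 1631*(-22960/(-20*(-20/3)*8) + 1935) = 1631*(-22960/((400/3)*8) + 1935) = 1631*(-22960/3200/3 + 1935) = 1631*(-22960*3/3200 + 1935) = 1631*(-861/40 + 1935) = 1631*(76539/40) = 124835109/40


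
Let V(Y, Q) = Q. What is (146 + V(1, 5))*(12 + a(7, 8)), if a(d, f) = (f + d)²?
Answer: 35787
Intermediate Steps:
a(d, f) = (d + f)²
(146 + V(1, 5))*(12 + a(7, 8)) = (146 + 5)*(12 + (7 + 8)²) = 151*(12 + 15²) = 151*(12 + 225) = 151*237 = 35787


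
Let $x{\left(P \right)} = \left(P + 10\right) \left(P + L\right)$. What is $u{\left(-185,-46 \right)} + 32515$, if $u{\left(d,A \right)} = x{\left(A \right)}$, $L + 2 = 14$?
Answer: $33739$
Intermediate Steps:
$L = 12$ ($L = -2 + 14 = 12$)
$x{\left(P \right)} = \left(10 + P\right) \left(12 + P\right)$ ($x{\left(P \right)} = \left(P + 10\right) \left(P + 12\right) = \left(10 + P\right) \left(12 + P\right)$)
$u{\left(d,A \right)} = 120 + A^{2} + 22 A$
$u{\left(-185,-46 \right)} + 32515 = \left(120 + \left(-46\right)^{2} + 22 \left(-46\right)\right) + 32515 = \left(120 + 2116 - 1012\right) + 32515 = 1224 + 32515 = 33739$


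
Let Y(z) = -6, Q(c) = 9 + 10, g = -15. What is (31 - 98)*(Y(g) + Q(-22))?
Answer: -871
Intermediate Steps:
Q(c) = 19
(31 - 98)*(Y(g) + Q(-22)) = (31 - 98)*(-6 + 19) = -67*13 = -871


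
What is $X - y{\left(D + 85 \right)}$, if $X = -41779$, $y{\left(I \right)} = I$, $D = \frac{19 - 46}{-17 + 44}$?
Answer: $-41863$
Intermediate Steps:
$D = -1$ ($D = - \frac{27}{27} = \left(-27\right) \frac{1}{27} = -1$)
$X - y{\left(D + 85 \right)} = -41779 - \left(-1 + 85\right) = -41779 - 84 = -41863$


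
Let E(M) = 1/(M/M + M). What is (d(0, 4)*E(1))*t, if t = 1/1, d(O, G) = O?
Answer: 0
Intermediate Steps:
E(M) = 1/(1 + M)
t = 1
(d(0, 4)*E(1))*t = (0/(1 + 1))*1 = (0/2)*1 = (0*(1/2))*1 = 0*1 = 0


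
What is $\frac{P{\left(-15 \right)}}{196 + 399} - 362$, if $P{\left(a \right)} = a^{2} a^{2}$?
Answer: $- \frac{32953}{119} \approx -276.92$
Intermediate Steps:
$P{\left(a \right)} = a^{4}$
$\frac{P{\left(-15 \right)}}{196 + 399} - 362 = \frac{\left(-15\right)^{4}}{196 + 399} - 362 = \frac{50625}{595} - 362 = 50625 \cdot \frac{1}{595} - 362 = \frac{10125}{119} - 362 = - \frac{32953}{119}$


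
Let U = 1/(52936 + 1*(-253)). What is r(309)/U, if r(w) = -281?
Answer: -14803923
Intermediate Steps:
U = 1/52683 (U = 1/(52936 - 253) = 1/52683 ≈ 1.8981e-5)
r(309)/U = -281/1/52683 = -281*52683 = -14803923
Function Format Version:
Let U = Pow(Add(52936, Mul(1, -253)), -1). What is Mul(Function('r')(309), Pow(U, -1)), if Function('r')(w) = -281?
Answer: -14803923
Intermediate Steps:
U = Rational(1, 52683) (U = Pow(Add(52936, -253), -1) = Pow(52683, -1) = Rational(1, 52683) ≈ 1.8981e-5)
Mul(Function('r')(309), Pow(U, -1)) = Mul(-281, Pow(Rational(1, 52683), -1)) = Mul(-281, 52683) = -14803923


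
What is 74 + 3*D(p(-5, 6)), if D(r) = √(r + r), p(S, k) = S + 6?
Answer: 74 + 3*√2 ≈ 78.243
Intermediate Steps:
p(S, k) = 6 + S
D(r) = √2*√r (D(r) = √(2*r) = √2*√r)
74 + 3*D(p(-5, 6)) = 74 + 3*(√2*√(6 - 5)) = 74 + 3*(√2*√1) = 74 + 3*(√2*1) = 74 + 3*√2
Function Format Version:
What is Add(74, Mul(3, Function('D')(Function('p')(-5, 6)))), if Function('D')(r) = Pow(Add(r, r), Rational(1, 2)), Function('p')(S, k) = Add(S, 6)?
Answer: Add(74, Mul(3, Pow(2, Rational(1, 2)))) ≈ 78.243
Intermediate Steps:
Function('p')(S, k) = Add(6, S)
Function('D')(r) = Mul(Pow(2, Rational(1, 2)), Pow(r, Rational(1, 2))) (Function('D')(r) = Pow(Mul(2, r), Rational(1, 2)) = Mul(Pow(2, Rational(1, 2)), Pow(r, Rational(1, 2))))
Add(74, Mul(3, Function('D')(Function('p')(-5, 6)))) = Add(74, Mul(3, Mul(Pow(2, Rational(1, 2)), Pow(Add(6, -5), Rational(1, 2))))) = Add(74, Mul(3, Mul(Pow(2, Rational(1, 2)), Pow(1, Rational(1, 2))))) = Add(74, Mul(3, Mul(Pow(2, Rational(1, 2)), 1))) = Add(74, Mul(3, Pow(2, Rational(1, 2))))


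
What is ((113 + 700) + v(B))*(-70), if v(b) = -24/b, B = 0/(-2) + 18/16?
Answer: -166250/3 ≈ -55417.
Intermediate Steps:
B = 9/8 (B = 0*(-½) + 18*(1/16) = 0 + 9/8 = 9/8 ≈ 1.1250)
((113 + 700) + v(B))*(-70) = ((113 + 700) - 24/9/8)*(-70) = (813 - 24*8/9)*(-70) = (813 - 64/3)*(-70) = (2375/3)*(-70) = -166250/3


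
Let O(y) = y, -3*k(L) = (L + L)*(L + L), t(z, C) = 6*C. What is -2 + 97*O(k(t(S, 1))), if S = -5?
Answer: -4658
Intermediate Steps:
k(L) = -4*L²/3 (k(L) = -(L + L)*(L + L)/3 = -2*L*2*L/3 = -4*L²/3)
-2 + 97*O(k(t(S, 1))) = -2 + 97*(-4*(6*1)²/3) = -2 + 97*(-4/3*6²) = -2 + 97*(-4/3*36) = -2 + 97*(-48) = -2 - 4656 = -4658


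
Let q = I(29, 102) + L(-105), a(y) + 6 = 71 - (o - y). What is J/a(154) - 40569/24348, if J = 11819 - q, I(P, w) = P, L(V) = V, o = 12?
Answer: 31246853/560004 ≈ 55.798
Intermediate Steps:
a(y) = 53 + y (a(y) = -6 + (71 - (12 - y)) = -6 + (71 + (-12 + y)) = -6 + (59 + y) = 53 + y)
q = -76 (q = 29 - 105 = -76)
J = 11895 (J = 11819 - 1*(-76) = 11819 + 76 = 11895)
J/a(154) - 40569/24348 = 11895/(53 + 154) - 40569/24348 = 11895/207 - 40569*1/24348 = 11895*(1/207) - 13523/8116 = 3965/69 - 13523/8116 = 31246853/560004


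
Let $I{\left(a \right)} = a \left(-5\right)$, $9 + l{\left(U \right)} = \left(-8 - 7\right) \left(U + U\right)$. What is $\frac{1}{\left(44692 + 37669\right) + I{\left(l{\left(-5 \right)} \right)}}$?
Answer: $\frac{1}{81656} \approx 1.2246 \cdot 10^{-5}$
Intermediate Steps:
$l{\left(U \right)} = -9 - 30 U$ ($l{\left(U \right)} = -9 + \left(-8 - 7\right) \left(U + U\right) = -9 - 15 \cdot 2 U = -9 - 30 U$)
$I{\left(a \right)} = - 5 a$
$\frac{1}{\left(44692 + 37669\right) + I{\left(l{\left(-5 \right)} \right)}} = \frac{1}{\left(44692 + 37669\right) - 5 \left(-9 - -150\right)} = \frac{1}{82361 - 5 \left(-9 + 150\right)} = \frac{1}{82361 - 705} = \frac{1}{81656}$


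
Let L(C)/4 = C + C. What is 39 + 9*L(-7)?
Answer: -465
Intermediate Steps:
L(C) = 8*C (L(C) = 4*(C + C) = 4*(2*C) = 8*C)
39 + 9*L(-7) = 39 + 9*(8*(-7)) = 39 + 9*(-56) = 39 - 504 = -465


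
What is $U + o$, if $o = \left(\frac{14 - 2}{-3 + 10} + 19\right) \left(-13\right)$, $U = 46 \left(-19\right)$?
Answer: $- \frac{8003}{7} \approx -1143.3$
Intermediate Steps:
$U = -874$
$o = - \frac{1885}{7}$ ($o = \left(\frac{12}{7} + 19\right) \left(-13\right) = \frac{145}{7} \left(-13\right) = - \frac{1885}{7} \approx -269.29$)
$U + o = -874 - \frac{1885}{7} = - \frac{8003}{7}$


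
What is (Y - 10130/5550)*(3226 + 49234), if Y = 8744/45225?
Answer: -28650158164/334665 ≈ -85609.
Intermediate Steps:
Y = 8744/45225 (Y = 8744*(1/45225) = 8744/45225 ≈ 0.19334)
(Y - 10130/5550)*(3226 + 49234) = (8744/45225 - 10130/5550)*(3226 + 49234) = (8744/45225 - 10130*1/5550)*52460 = (8744/45225 - 1013/555)*52460 = -2730667/1673325*52460 = -28650158164/334665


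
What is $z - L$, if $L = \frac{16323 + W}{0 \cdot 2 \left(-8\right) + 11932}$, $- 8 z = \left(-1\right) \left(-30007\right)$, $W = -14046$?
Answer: $- \frac{89515435}{23864} \approx -3751.1$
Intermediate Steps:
$z = - \frac{30007}{8}$ ($z = - \frac{\left(-1\right) \left(-30007\right)}{8} = \left(- \frac{1}{8}\right) 30007 = - \frac{30007}{8} \approx -3750.9$)
$L = \frac{2277}{11932}$ ($L = \frac{16323 - 14046}{0 \cdot 2 \left(-8\right) + 11932} = \frac{2277}{0 \left(-16\right) + 11932} = \frac{2277}{0 + 11932} = \frac{2277}{11932} \approx 0.19083$)
$z - L = - \frac{30007}{8} - \frac{2277}{11932} = - \frac{89515435}{23864}$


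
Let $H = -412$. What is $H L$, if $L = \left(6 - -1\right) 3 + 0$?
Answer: $-8652$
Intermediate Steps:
$L = 21$ ($L = \left(6 + 1\right) 3 + 0 = 7 \cdot 3 + 0 = 21 + 0 = 21$)
$H L = \left(-412\right) 21 = -8652$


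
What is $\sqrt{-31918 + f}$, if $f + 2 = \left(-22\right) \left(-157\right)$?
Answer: $i \sqrt{28466} \approx 168.72 i$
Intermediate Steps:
$f = 3452$ ($f = -2 - -3454 = -2 + 3454 = 3452$)
$\sqrt{-31918 + f} = \sqrt{-31918 + 3452} = \sqrt{-28466} = i \sqrt{28466}$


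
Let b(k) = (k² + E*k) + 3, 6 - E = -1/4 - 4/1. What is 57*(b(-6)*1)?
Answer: -2565/2 ≈ -1282.5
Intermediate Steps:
E = 41/4 (E = 6 - (-1/4 - 4/1) = 6 - (-1*¼ - 4*1) = 6 - (-¼ - 4) = 6 - 1*(-17/4) = 6 + 17/4 = 41/4 ≈ 10.250)
b(k) = 3 + k² + 41*k/4 (b(k) = (k² + 41*k/4) + 3 = 3 + k² + 41*k/4)
57*(b(-6)*1) = 57*((3 + (-6)² + (41/4)*(-6))*1) = 57*((3 + 36 - 123/2)*1) = 57*(-45/2*1) = 57*(-45/2) = -2565/2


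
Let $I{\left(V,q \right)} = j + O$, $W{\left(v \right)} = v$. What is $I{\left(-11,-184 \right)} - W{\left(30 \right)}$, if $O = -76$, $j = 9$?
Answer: $-97$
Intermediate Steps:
$I{\left(V,q \right)} = -67$ ($I{\left(V,q \right)} = 9 - 76 = -67$)
$I{\left(-11,-184 \right)} - W{\left(30 \right)} = -67 - 30 = -97$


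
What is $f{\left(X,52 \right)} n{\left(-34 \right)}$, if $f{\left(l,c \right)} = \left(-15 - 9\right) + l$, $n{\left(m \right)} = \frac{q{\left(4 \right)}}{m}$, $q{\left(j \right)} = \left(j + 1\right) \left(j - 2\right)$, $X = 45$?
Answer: $- \frac{105}{17} \approx -6.1765$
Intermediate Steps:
$q{\left(j \right)} = \left(1 + j\right) \left(-2 + j\right)$
$n{\left(m \right)} = \frac{10}{m}$ ($n{\left(m \right)} = \frac{-2 + 4^{2} - 4}{m} = \frac{-2 + 16 - 4}{m} = \frac{10}{m}$)
$f{\left(l,c \right)} = -24 + l$
$f{\left(X,52 \right)} n{\left(-34 \right)} = \left(-24 + 45\right) \frac{10}{-34} = 21 \cdot 10 \left(- \frac{1}{34}\right) = 21 \left(- \frac{5}{17}\right) = - \frac{105}{17}$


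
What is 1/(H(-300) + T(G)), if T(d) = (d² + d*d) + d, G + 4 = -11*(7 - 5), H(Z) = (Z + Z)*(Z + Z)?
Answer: 1/361326 ≈ 2.7676e-6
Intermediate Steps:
H(Z) = 4*Z² (H(Z) = (2*Z)*(2*Z) = 4*Z²)
G = -26 (G = -4 - 11*(7 - 5) = -4 - 11*2 = -4 - 22 = -26)
T(d) = d + 2*d² (T(d) = (d² + d²) + d = 2*d² + d = d + 2*d²)
1/(H(-300) + T(G)) = 1/(4*(-300)² - 26*(1 + 2*(-26))) = 1/(4*90000 - 26*(1 - 52)) = 1/(360000 - 26*(-51)) = 1/(360000 + 1326) = 1/361326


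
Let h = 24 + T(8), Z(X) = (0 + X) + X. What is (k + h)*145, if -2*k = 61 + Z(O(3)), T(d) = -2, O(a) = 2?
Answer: -3045/2 ≈ -1522.5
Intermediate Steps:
Z(X) = 2*X (Z(X) = X + X = 2*X)
k = -65/2 (k = -(61 + 2*2)/2 = -(61 + 4)/2 = -½*65 = -65/2 ≈ -32.500)
h = 22 (h = 24 - 2 = 22)
(k + h)*145 = (-65/2 + 22)*145 = -21/2*145 = -3045/2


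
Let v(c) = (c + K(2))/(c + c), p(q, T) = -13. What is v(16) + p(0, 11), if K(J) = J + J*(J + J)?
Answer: -195/16 ≈ -12.188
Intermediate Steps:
K(J) = J + 2*J² (K(J) = J + J*(2*J) = J + 2*J²)
v(c) = (10 + c)/(2*c) (v(c) = (c + 2*(1 + 2*2))/(c + c) = (c + 2*(1 + 4))/((2*c)) = (c + 2*5)*(1/(2*c)) = (c + 10)*(1/(2*c)) = (10 + c)*(1/(2*c)) = (10 + c)/(2*c))
v(16) + p(0, 11) = (½)*(10 + 16)/16 - 13 = (½)*(1/16)*26 - 13 = 13/16 - 13 = -195/16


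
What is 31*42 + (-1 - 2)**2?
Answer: 1311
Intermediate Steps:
31*42 + (-1 - 2)**2 = 1302 + (-3)**2 = 1302 + 9 = 1311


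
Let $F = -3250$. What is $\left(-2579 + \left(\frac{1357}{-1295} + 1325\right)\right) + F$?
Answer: $- \frac{5834037}{1295} \approx -4505.0$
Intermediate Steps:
$\left(-2579 + \left(\frac{1357}{-1295} + 1325\right)\right) + F = \left(-2579 + \left(\frac{1357}{-1295} + 1325\right)\right) - 3250 = \left(-2579 + \left(1357 \left(- \frac{1}{1295}\right) + 1325\right)\right) - 3250 = \left(-2579 + \left(- \frac{1357}{1295} + 1325\right)\right) - 3250 = \left(-2579 + \frac{1714518}{1295}\right) - 3250 = - \frac{1625287}{1295} - 3250 = - \frac{5834037}{1295}$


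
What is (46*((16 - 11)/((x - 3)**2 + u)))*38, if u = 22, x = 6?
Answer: 8740/31 ≈ 281.94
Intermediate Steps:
(46*((16 - 11)/((x - 3)**2 + u)))*38 = (46*((16 - 11)/((6 - 3)**2 + 22)))*38 = (46*(5/(3**2 + 22)))*38 = (46*(5/(9 + 22)))*38 = (46*(5/31))*38 = (230/31)*38 = 8740/31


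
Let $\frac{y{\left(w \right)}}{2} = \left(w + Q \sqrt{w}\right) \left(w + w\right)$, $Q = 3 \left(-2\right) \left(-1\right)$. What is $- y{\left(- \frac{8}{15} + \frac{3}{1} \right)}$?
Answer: $- \frac{5476}{225} - \frac{296 \sqrt{555}}{75} \approx -117.32$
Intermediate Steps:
$Q = 6$ ($Q = \left(-6\right) \left(-1\right) = 6$)
$y{\left(w \right)} = 4 w \left(w + 6 \sqrt{w}\right)$ ($y{\left(w \right)} = 2 \left(w + 6 \sqrt{w}\right) \left(w + w\right) = 2 \left(w + 6 \sqrt{w}\right) 2 w = 2 \cdot 2 w \left(w + 6 \sqrt{w}\right) = 4 w \left(w + 6 \sqrt{w}\right)$)
$- y{\left(- \frac{8}{15} + \frac{3}{1} \right)} = - (4 \left(- \frac{8}{15} + \frac{3}{1}\right)^{2} + 24 \left(- \frac{8}{15} + \frac{3}{1}\right)^{\frac{3}{2}}) = - (4 \left(\left(-8\right) \frac{1}{15} + 3 \cdot 1\right)^{2} + 24 \left(\left(-8\right) \frac{1}{15} + 3 \cdot 1\right)^{\frac{3}{2}}) = - (4 \left(- \frac{8}{15} + 3\right)^{2} + 24 \left(- \frac{8}{15} + 3\right)^{\frac{3}{2}}) = - (4 \left(\frac{37}{15}\right)^{2} + 24 \left(\frac{37}{15}\right)^{\frac{3}{2}}) = - (4 \cdot \frac{1369}{225} + 24 \frac{37 \sqrt{555}}{225}) = - (\frac{5476}{225} + \frac{296 \sqrt{555}}{75}) = - \frac{5476}{225} - \frac{296 \sqrt{555}}{75}$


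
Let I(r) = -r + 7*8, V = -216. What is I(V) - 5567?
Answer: -5295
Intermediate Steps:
I(r) = 56 - r (I(r) = -r + 56 = 56 - r)
I(V) - 5567 = (56 - 1*(-216)) - 5567 = (56 + 216) - 5567 = 272 - 5567 = -5295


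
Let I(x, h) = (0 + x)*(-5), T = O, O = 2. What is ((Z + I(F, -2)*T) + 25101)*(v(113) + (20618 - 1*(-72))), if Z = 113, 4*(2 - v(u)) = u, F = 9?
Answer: 519156055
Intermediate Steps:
v(u) = 2 - u/4
T = 2
I(x, h) = -5*x (I(x, h) = x*(-5) = -5*x)
((Z + I(F, -2)*T) + 25101)*(v(113) + (20618 - 1*(-72))) = ((113 - 5*9*2) + 25101)*((2 - ¼*113) + (20618 - 1*(-72))) = ((113 - 45*2) + 25101)*((2 - 113/4) + (20618 + 72)) = ((113 - 90) + 25101)*(-105/4 + 20690) = (23 + 25101)*(82655/4) = 25124*(82655/4) = 519156055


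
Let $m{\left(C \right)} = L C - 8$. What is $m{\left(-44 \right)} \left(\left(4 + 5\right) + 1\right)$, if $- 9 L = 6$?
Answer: $\frac{640}{3} \approx 213.33$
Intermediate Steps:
$L = - \frac{2}{3}$ ($L = \left(- \frac{1}{9}\right) 6 = - \frac{2}{3} \approx -0.66667$)
$m{\left(C \right)} = -8 - \frac{2 C}{3}$ ($m{\left(C \right)} = - \frac{2 C}{3} - 8 = -8 - \frac{2 C}{3}$)
$m{\left(-44 \right)} \left(\left(4 + 5\right) + 1\right) = \left(-8 - - \frac{88}{3}\right) \left(\left(4 + 5\right) + 1\right) = \left(-8 + \frac{88}{3}\right) \left(9 + 1\right) = \frac{64}{3} \cdot 10 = \frac{640}{3}$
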